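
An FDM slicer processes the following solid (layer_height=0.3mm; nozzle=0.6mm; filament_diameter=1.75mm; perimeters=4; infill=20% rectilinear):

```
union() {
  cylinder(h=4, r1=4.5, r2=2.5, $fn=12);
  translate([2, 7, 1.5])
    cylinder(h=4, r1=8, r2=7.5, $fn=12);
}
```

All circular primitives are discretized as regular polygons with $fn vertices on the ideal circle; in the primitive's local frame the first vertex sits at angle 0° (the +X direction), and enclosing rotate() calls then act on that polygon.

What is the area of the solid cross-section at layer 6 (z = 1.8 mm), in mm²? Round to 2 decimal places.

At z = 1.8 mm: the cone contributes a regular 12-gon of circumradius 3.600 (interpolated between r1=4.5 and r2=2.5 at t=0.450) (area = (12/2)·3.600²·sin(360°/12) = 38.88 mm²); the cone at (2, 7) contributes a regular 12-gon of circumradius 7.963 (interpolated between r1=8 and r2=7.5 at t=0.075) (area = (12/2)·7.963²·sin(360°/12) = 190.20 mm²); Taking the union: the regions partially overlap — summed areas 229.08 mm² minus the doubly-counted overlap 21.14 mm² gives 207.95 mm² — area = 207.95 mm². Overall, the cross-section is a single solid region. Net area = 207.95 mm².

207.95 mm²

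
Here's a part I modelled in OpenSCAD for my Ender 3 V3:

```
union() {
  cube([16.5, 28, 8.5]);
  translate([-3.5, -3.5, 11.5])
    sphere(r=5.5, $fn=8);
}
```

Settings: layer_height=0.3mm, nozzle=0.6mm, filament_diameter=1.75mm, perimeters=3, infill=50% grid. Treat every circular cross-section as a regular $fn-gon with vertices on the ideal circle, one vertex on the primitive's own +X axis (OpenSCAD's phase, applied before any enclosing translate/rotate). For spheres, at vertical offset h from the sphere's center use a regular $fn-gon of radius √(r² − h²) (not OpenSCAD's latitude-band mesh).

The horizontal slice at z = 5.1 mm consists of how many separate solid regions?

At z = 5.1 mm: the cube is present — its section is the full 16.5×28 rectangle; the sphere at (-3.5, -3.5) is not intersected at this z (|z−center|=6.400 > r=5.5); Combining (union): only the 16.5×28 cube is present, so the union is just that shape — 1 connected region. The result has 1 disconnected region.

1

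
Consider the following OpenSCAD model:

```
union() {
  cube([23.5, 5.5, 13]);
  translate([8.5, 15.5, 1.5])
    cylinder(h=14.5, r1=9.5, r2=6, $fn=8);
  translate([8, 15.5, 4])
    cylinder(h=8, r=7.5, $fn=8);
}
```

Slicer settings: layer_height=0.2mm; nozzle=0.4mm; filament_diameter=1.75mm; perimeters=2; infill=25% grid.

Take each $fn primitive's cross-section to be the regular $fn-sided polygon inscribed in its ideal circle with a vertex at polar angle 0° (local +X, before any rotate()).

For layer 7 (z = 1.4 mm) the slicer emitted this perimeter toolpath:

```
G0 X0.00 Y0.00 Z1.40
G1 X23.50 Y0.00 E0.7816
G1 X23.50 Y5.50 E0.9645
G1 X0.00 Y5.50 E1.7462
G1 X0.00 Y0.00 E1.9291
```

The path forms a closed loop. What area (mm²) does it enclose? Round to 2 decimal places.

Apply the shoelace formula to the sequence of (X, Y) vertices; enclosed area = 129.25 mm².

129.25 mm²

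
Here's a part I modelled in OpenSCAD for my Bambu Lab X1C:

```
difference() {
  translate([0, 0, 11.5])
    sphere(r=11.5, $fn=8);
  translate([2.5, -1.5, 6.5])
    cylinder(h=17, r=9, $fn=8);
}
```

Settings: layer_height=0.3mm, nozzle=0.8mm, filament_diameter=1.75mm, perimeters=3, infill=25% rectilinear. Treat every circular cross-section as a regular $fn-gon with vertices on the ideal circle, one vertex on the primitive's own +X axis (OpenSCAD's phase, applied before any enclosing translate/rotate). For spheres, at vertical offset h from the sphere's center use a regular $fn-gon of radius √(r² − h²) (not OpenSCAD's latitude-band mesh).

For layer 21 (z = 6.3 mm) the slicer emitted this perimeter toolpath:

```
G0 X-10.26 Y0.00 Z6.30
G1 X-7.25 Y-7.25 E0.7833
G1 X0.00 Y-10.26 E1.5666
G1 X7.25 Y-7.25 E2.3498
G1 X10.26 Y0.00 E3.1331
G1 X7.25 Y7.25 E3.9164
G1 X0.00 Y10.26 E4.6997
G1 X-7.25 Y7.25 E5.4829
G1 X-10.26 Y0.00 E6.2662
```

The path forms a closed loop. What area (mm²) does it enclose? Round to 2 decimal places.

Apply the shoelace formula to the sequence of (X, Y) vertices; enclosed area = 297.54 mm².

297.54 mm²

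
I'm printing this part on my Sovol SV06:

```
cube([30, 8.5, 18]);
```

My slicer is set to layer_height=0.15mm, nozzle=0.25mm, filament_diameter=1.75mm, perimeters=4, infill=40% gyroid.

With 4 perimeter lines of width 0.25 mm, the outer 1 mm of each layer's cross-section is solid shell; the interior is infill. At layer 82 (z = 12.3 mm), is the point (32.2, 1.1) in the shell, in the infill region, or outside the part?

outside

At z = 12.3 mm: the cube is present — its section is the full 30×8.5 rectangle. Overall, the cross-section is a single solid region. The nearest boundary edge runs (30.00, 0.00)→(30.00, 8.50); distance from the point to it = 2.20 mm. The point is not inside any of the regions above, so it lies outside the cross-section (2.20 mm from the nearest boundary).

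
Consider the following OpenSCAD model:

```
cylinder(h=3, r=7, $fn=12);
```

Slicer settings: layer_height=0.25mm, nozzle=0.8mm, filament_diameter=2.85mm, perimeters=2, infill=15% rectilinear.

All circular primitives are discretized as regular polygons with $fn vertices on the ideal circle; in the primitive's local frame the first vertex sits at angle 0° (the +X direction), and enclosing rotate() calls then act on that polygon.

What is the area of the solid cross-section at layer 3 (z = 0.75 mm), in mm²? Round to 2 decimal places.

At z = 0.75 mm: the r=7 cylinder contributes a regular 12-gon of circumradius 7 (area = (12/2)·7.000²·sin(360°/12) = 147.00 mm²). Overall, the cross-section is a single solid region. Net area = 147.00 mm².

147.00 mm²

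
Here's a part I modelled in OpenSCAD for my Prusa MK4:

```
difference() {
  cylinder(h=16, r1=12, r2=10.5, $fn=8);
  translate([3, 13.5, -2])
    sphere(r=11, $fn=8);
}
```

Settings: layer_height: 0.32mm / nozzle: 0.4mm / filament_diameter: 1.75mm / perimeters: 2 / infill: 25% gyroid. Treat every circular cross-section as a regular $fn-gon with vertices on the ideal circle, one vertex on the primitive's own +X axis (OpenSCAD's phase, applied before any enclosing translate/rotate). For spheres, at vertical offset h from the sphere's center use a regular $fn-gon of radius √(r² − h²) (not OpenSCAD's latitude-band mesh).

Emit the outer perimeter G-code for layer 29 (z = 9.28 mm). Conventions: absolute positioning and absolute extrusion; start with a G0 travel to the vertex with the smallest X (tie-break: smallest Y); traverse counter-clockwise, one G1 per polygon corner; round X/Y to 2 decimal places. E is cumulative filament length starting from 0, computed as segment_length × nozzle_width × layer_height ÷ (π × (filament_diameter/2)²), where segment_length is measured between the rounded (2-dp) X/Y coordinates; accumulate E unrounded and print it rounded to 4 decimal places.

G0 X-11.13 Y0.00 Z9.28
G1 X-7.87 Y-7.87 E0.4533
G1 X0.00 Y-11.13 E0.9066
G1 X7.87 Y-7.87 E1.3600
G1 X11.13 Y0.00 E1.8133
G1 X7.87 Y7.87 E2.2666
G1 X0.00 Y11.13 E2.7199
G1 X-7.87 Y7.87 E3.1732
G1 X-11.13 Y0.00 E3.6266

At z = 9.28 mm: the cone: at t=0.580 of its height the radius interpolates to r₁+(r₂−r₁)t = 11.130, giving a regular 8-gon of that circumradius; the sphere at (3, 13.5) is absent (|z−center|=11.280 > r=11); Subtracting the remaining from the first: none of the subtracted shapes is present at this height, so the cone is unchanged — 1 connected region. The outline is a single polygon with 8 vertices. Extrusion per mm of travel: 0.4 × 0.32 / (π × 0.875²) = 0.053216. Accumulating E over each segment gives final E = 3.6266.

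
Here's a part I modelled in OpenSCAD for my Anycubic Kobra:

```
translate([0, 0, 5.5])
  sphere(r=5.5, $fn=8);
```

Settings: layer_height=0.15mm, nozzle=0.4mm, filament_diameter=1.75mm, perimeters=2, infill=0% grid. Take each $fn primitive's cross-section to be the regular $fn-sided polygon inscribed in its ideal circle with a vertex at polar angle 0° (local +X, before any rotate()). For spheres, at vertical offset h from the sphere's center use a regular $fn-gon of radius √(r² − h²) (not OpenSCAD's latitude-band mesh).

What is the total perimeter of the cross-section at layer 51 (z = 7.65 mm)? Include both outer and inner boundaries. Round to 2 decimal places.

31.00 mm

At z = 7.65 mm: the r=5.5 sphere slices to a regular 8-gon of circumradius 5.062 (√(r²−h²) with h=2.15 from center) (perimeter = 2·8·5.062·sin(180°/8) = 31.00 mm). Overall, the cross-section is a single solid region. Total boundary length (outer) = 31.00 mm.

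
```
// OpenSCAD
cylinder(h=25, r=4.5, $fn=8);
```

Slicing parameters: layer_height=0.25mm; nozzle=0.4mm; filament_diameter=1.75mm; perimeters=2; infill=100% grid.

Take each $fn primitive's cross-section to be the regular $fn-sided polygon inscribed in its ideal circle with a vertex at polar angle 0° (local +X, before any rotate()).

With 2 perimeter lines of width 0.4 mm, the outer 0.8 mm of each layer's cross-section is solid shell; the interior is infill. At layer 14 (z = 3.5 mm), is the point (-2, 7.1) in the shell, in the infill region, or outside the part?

outside

At z = 3.5 mm: the cylinder: section is a regular 8-gon, circumradius r=4.5. Overall, the cross-section is a single solid region. The nearest boundary edge runs (0.00, 4.50)→(-3.18, 3.18); distance from the point to it = 3.17 mm. The point is not inside any of the regions above, so it lies outside the cross-section (3.17 mm from the nearest boundary).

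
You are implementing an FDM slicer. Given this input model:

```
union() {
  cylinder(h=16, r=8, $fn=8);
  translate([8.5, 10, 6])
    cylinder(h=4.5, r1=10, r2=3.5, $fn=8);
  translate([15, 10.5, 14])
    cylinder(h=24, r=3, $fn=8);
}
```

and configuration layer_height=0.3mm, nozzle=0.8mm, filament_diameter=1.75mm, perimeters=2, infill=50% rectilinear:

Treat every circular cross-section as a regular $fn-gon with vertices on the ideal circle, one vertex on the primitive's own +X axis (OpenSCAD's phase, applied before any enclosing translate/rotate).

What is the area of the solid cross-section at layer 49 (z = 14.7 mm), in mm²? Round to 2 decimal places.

At z = 14.7 mm: the cylinder: section is a regular 8-gon, circumradius r=8 (area = (8/2)·8.000²·sin(360°/8) = 181.02 mm²); the cone at (8.5, 10) is not intersected at this z (z outside [6, 10.5]); the cylinder at (15, 10.5): section is a regular 8-gon, circumradius r=3 (area = (8/2)·3.000²·sin(360°/8) = 25.46 mm²); Taking the union: the 2 present regions are separate (no shared area or edge), so areas and boundary lengths simply add and each stays a separate island — area = 206.48 mm². Overall, the cross-section has 2 separate islands. Net area = 206.48 mm².

206.48 mm²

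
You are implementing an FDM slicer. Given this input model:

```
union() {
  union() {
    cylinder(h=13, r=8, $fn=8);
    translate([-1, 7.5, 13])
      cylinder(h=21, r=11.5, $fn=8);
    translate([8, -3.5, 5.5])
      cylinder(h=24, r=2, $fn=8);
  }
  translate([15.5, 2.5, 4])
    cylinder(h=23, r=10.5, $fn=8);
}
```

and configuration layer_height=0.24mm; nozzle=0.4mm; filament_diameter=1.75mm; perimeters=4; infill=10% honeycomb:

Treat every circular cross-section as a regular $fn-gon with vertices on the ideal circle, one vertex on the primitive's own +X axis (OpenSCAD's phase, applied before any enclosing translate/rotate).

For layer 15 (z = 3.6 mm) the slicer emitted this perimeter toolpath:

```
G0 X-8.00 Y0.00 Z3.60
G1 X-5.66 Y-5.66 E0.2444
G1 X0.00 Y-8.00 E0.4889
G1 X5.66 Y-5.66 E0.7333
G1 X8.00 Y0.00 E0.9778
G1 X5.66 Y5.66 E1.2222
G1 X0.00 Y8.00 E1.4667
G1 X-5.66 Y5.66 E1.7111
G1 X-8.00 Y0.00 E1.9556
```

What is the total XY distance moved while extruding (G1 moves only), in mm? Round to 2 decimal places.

Sum the Euclidean lengths of each G1 segment: total = 49.00 mm.

49.00 mm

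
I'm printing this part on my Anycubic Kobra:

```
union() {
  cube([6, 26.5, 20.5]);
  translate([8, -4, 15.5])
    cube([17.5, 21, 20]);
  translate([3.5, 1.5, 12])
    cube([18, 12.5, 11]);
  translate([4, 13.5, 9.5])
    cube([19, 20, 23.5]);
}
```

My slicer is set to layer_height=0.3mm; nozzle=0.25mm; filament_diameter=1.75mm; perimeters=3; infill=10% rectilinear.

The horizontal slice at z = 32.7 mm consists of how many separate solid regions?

1

At z = 32.7 mm: the cube does not reach this height (z outside [0, 20.5]); the cube at (8, -4) (footprint 17.5×21) is included at this height; the cube at (3.5, 1.5) does not reach this height (z outside [12, 23]); the 19×20 cube at (4, 13.5) contributes its full rectangle; Taking the union: the regions partially overlap (shared area 52.50 mm²), so overlapping operands fuse into one piece — 1 connected region. The result has 1 disconnected region.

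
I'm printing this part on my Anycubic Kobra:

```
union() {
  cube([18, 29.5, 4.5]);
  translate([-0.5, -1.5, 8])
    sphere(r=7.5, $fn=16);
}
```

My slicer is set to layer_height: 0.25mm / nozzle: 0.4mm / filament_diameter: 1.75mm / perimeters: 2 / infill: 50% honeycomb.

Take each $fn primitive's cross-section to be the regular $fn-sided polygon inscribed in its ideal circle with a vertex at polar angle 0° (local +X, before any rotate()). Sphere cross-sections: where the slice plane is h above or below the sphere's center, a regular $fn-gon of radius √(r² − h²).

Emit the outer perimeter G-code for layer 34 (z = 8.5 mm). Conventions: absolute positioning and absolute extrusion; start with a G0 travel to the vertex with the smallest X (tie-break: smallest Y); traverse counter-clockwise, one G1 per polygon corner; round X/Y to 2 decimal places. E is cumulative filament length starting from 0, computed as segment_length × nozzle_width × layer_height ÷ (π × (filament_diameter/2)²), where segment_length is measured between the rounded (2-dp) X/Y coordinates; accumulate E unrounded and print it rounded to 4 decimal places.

At z = 8.5 mm: the cube does not reach this height (z outside [0, 4.5]); the r=7.5 sphere at (-0.5, -1.5) slices to a regular 16-gon of circumradius 7.483 (√(r²−h²) with h=0.5 from center); Merging all regions: only the r=7.5 sphere at (-0.5, -1.5) is present, so the union is just that shape — 1 connected region. The outline is a single polygon with 16 vertices. Extrusion per mm of travel: 0.4 × 0.25 / (π × 0.875²) = 0.041575. Accumulating E over each segment gives final E = 1.9413.

G0 X-7.98 Y-1.50 Z8.50
G1 X-7.41 Y-4.36 E0.1212
G1 X-5.79 Y-6.79 E0.2427
G1 X-3.36 Y-8.41 E0.3641
G1 X-0.50 Y-8.98 E0.4853
G1 X2.36 Y-8.41 E0.6066
G1 X4.79 Y-6.79 E0.7280
G1 X6.41 Y-4.36 E0.8494
G1 X6.98 Y-1.50 E0.9707
G1 X6.41 Y1.36 E1.0919
G1 X4.79 Y3.79 E1.2133
G1 X2.36 Y5.41 E1.3347
G1 X-0.50 Y5.98 E1.4560
G1 X-3.36 Y5.41 E1.5772
G1 X-5.79 Y3.79 E1.6986
G1 X-7.41 Y1.36 E1.8201
G1 X-7.98 Y-1.50 E1.9413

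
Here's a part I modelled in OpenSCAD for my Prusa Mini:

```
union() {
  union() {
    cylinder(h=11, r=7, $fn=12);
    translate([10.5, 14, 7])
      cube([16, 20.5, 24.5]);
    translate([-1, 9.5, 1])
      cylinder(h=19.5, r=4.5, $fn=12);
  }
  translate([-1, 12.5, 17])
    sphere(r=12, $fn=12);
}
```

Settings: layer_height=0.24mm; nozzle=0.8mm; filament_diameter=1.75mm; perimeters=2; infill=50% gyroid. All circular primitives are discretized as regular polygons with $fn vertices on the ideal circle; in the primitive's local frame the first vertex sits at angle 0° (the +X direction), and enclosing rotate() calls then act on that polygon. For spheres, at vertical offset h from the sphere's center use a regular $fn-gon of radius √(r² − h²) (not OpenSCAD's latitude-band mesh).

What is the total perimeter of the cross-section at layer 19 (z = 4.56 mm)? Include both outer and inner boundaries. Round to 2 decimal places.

59.16 mm

At z = 4.56 mm: the cylinder: section is a regular 12-gon, circumradius r=7 (perimeter = 2·12·7.000·sin(180°/12) = 43.48 mm); the cube at (10.5, 14) does not reach this height (z outside [7, 31.5]); the cylinder at (-1, 9.5): section is a regular 12-gon, circumradius r=4.5 (perimeter = 2·12·4.500·sin(180°/12) = 27.95 mm); Combining (union): the regions partially overlap (shared area 6.57 mm²), so the edge portions inside another operand are dropped and the merged outline is re-measured after clipping — boundary = 59.16 mm; the sphere at (-1, 12.5) does not reach this height (|z−center|=12.440 > r=12); Taking the union: only that combined region is present, so the union is just that shape — boundary = 59.16 mm. Overall, the cross-section is a single solid region. Total boundary length (outer) = 59.16 mm.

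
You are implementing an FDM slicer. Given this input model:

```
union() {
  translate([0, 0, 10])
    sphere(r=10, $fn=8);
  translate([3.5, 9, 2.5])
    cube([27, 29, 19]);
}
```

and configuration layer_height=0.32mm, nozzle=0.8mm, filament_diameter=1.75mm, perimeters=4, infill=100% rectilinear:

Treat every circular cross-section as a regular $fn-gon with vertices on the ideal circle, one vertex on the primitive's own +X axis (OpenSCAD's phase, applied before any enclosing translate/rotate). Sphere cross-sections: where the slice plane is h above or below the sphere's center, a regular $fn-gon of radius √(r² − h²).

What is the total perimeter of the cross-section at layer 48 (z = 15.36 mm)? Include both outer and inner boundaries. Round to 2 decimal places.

At z = 15.36 mm: the r=10 sphere contributes a regular 8-gon of circumradius √(10²−5.36²) = 8.442 (perimeter = 2·8·8.442·sin(180°/8) = 51.69 mm); the cube at (3.5, 9) is present — its section is the full 27×29 rectangle (perimeter 112.00 mm); Combining (union): the 2 present regions are separate (no shared area or edge), so areas and boundary lengths simply add and each stays a separate island — boundary = 163.69 mm. Overall, the cross-section has 2 separate islands. Total boundary length (outer) = 163.69 mm.

163.69 mm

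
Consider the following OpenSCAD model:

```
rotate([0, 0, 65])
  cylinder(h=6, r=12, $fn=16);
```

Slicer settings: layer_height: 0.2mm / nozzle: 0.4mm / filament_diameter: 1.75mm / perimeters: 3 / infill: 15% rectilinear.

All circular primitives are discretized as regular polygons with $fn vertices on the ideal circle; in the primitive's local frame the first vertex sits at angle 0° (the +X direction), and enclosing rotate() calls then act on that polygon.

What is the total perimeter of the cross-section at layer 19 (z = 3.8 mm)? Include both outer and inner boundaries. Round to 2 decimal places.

74.91 mm

At z = 3.8 mm: the r=12 cylinder contributes a regular 16-gon of circumradius 12 (perimeter = 2·16·12.000·sin(180°/16) = 74.91 mm); (rotated 65° about Z; rotation is an isometry so areas/perimeters/island counts are preserved). Overall, the cross-section is a single solid region. Total boundary length (outer) = 74.91 mm.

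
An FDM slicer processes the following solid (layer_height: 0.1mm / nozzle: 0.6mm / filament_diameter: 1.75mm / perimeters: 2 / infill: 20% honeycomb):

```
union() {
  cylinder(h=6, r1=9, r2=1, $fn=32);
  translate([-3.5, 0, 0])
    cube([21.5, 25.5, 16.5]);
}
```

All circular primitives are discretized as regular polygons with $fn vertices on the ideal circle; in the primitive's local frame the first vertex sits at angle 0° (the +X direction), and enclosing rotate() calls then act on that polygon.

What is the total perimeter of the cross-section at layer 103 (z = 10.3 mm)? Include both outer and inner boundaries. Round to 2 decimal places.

94.00 mm

At z = 10.3 mm: the cone is not intersected at this z (z outside [0, 6]); the 21.5×25.5 cube at (-3.5, 0) contributes its full rectangle (perimeter 94.00 mm); Taking the union: only the 21.5×25.5 cube at (-3.5, 0) is present, so the union is just that shape — boundary = 94.00 mm. Overall, the cross-section is a single solid region. Total boundary length (outer) = 94.00 mm.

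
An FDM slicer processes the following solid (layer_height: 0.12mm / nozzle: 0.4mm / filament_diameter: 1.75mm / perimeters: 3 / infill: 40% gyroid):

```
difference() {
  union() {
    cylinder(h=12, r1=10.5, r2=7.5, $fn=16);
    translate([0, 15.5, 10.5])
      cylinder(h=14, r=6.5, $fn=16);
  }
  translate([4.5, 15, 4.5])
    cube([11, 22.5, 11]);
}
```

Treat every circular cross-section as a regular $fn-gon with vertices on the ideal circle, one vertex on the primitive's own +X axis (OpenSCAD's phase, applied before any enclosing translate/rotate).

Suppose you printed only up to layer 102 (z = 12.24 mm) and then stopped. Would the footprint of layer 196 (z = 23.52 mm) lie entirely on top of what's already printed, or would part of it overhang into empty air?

Compare the two slices. At z = 12.24: the cone does not reach this height (z outside [0, 12]); the r=6.5 cylinder at (0, 15.5) gives a regular 16-gon of circumradius 6.5 (constant along its height) (area = (16/2)·6.500²·sin(360°/16) = 129.35 mm²); Merging all regions: only the r=6.5 cylinder at (0, 15.5) is present, so the union is just that shape — area = 129.35 mm²; the cube at (4.5, 15) is present — its section is the full 11×22.5 rectangle (area 247.50 mm²); Taking the first minus the rest: starting from the result so far (129.35 mm²), the 11×22.5 cube at (4.5, 15) partially overlaps it — only the 7.03 mm² overlap (of its 247.50 mm²) is removed, clipping the outline — area = 122.32 mm². At z = 23.52: the cone does not reach this height (z outside [0, 12]); the r=6.5 cylinder at (0, 15.5) gives a regular 16-gon of circumradius 6.5 (constant along its height) (area = (16/2)·6.500²·sin(360°/16) = 129.35 mm²); Combining (union): only the r=6.5 cylinder at (0, 15.5) is present, so the union is just that shape — area = 129.35 mm²; the cube at (4.5, 15) does not reach this height (z outside [4.5, 15.5]); Taking the first minus the rest: none of the subtracted shapes is present at this height, so the result so far is unchanged — area = 129.35 mm². Checking containment: at z = 23.52 the cross-section extends beyond the z = 12.24 cross-section by about 7.03 mm².

part overhangs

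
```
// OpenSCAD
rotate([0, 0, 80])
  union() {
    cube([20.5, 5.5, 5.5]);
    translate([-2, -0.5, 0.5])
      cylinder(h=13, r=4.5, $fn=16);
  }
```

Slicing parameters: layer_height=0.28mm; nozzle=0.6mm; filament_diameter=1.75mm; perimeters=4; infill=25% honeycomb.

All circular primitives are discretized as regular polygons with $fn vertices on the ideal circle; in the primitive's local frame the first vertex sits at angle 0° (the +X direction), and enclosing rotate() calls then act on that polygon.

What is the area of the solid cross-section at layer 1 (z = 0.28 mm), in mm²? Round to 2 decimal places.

At z = 0.28 mm: the cube (footprint 20.5×5.5) is included at this height (area 112.75 mm²); the cylinder at (-2, -0.5) is not intersected at this z (z outside [0.5, 13.5]); Taking the union: only the 20.5×5.5 cube is present, so the union is just that shape — area = 112.75 mm²; (whole slice rotated 80° about Z — lengths, areas and connectivity unchanged). Overall, the cross-section is a single solid region. Net area = 112.75 mm².

112.75 mm²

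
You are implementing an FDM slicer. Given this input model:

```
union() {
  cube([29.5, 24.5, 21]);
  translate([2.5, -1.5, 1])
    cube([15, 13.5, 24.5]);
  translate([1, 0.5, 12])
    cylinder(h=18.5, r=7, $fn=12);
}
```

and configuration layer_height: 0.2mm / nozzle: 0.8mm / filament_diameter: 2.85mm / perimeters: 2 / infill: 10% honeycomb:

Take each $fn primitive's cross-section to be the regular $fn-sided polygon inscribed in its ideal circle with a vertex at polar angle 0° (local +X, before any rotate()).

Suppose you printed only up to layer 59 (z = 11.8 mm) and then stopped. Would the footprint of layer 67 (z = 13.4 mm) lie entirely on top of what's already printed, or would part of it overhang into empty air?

Compare the two slices. At z = 11.8: the 29.5×24.5 cube contributes its full rectangle (area 722.75 mm²); the cube at (2.5, -1.5) is present — its section is the full 15×13.5 rectangle (area 202.50 mm²); the cylinder at (1, 0.5) is not intersected at this z (z outside [12, 30.5]); Taking the union: the regions partially overlap — summed areas 925.25 mm² minus the doubly-counted overlap 180.00 mm² gives 745.25 mm² — area = 745.25 mm². At z = 13.4: the cube (footprint 29.5×24.5) is included at this height (area 722.75 mm²); the 15×13.5 cube at (2.5, -1.5) contributes its full rectangle (area 202.50 mm²); the r=7 cylinder at (1, 0.5) gives a regular 12-gon of circumradius 7 (constant along its height) (area = (12/2)·7.000²·sin(360°/12) = 147.00 mm²); Taking the union: the regions partially overlap — summed areas 1072.25 mm² minus the doubly-counted overlap 235.33 mm² gives 836.92 mm² — area = 836.92 mm². Checking containment: at z = 13.4 the cross-section extends beyond the z = 11.8 cross-section by about 91.67 mm².

part overhangs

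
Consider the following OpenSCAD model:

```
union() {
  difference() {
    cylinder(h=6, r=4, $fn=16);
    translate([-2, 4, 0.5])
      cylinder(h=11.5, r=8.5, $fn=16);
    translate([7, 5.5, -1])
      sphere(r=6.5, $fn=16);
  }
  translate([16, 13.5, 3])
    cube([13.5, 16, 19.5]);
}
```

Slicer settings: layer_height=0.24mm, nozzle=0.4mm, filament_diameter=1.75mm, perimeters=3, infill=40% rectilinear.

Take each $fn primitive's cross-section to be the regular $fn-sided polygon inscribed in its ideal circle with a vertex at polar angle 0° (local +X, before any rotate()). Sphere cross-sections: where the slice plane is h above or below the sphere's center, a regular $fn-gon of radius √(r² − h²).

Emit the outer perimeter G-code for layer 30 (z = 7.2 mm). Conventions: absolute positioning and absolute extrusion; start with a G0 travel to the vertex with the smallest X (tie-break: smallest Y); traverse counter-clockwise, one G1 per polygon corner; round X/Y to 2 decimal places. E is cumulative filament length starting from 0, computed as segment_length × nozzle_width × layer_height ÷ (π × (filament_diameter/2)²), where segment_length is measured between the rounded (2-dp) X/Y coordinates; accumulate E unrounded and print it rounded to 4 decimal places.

G0 X16.00 Y13.50 Z7.20
G1 X29.50 Y13.50 E0.5388
G1 X29.50 Y29.50 E1.1774
G1 X16.00 Y29.50 E1.7162
G1 X16.00 Y13.50 E2.3548

At z = 7.2 mm: the cylinder is absent (z outside [0, 6]); the r=8.5 cylinder at (-2, 4) gives a regular 16-gon of circumradius 8.5 (constant along its height); the sphere at (7, 5.5) does not reach this height (|z−center|=8.200 > r=6.5); Taking the first minus the rest: the first operand is absent here, so nothing remains; the cube at (16, 13.5) is present — its section is the full 13.5×16 rectangle; Taking the union: only the 13.5×16 cube at (16, 13.5) is present, so the union is just that shape — 1 connected region. The outline is a single polygon with 4 vertices. Extrusion per mm of travel: 0.4 × 0.24 / (π × 0.875²) = 0.039912. Accumulating E over each segment gives final E = 2.3548.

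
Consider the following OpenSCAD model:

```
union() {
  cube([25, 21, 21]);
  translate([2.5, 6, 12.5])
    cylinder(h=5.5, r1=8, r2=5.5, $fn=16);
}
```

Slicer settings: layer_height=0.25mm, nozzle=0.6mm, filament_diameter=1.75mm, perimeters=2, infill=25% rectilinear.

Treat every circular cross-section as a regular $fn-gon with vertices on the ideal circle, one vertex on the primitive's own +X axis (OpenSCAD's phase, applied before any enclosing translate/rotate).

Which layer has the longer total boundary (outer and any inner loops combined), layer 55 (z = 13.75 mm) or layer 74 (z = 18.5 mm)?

Layer 55 (z = 13.75): the cube (footprint 25×21) is included at this height (perimeter 92.00 mm); the cone at (2.5, 6): at t=0.227 of its height the radius interpolates to r₁+(r₂−r₁)t = 7.432, giving a regular 16-gon of that circumradius (perimeter = 2·16·7.432·sin(180°/16) = 46.40 mm); Combining (union): the regions partially overlap (shared area 113.67 mm²), so the edge portions inside another operand are dropped and the merged outline is re-measured after clipping — boundary = 97.53 mm. So its perimeter = 97.53 mm. Layer 74 (z = 18.5): the 25×21 cube contributes its full rectangle (perimeter 92.00 mm); the cone at (2.5, 6) does not reach this height (z outside [12.5, 18]); Combining (union): only the 25×21 cube is present, so the union is just that shape — boundary = 92.00 mm. So its perimeter = 92.00 mm. Layer 55 is larger (97.53 vs 92.00 mm).

layer 55 (z = 13.75 mm)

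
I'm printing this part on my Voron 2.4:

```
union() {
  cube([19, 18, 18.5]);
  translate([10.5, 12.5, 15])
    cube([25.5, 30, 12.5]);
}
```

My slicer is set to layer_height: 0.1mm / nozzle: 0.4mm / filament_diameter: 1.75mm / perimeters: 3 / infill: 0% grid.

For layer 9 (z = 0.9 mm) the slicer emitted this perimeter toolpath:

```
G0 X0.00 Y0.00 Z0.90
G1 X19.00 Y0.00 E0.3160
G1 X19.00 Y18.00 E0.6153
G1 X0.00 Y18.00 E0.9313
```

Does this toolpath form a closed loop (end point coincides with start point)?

no

Start point (G0): (0.00, 0.00). End point (last G1): the path does not return to the start — open.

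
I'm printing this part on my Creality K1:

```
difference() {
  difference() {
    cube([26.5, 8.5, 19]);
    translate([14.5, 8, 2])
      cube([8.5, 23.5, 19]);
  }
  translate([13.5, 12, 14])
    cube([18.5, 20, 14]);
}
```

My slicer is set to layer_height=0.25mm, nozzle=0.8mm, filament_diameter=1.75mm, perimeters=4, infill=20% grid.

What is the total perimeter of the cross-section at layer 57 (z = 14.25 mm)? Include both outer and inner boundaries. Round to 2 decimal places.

71.00 mm

At z = 14.25 mm: the 26.5×8.5 cube contributes its full rectangle (perimeter 70.00 mm); the 8.5×23.5 cube at (14.5, 8) contributes its full rectangle (perimeter 64.00 mm); After the difference (first − rest): starting from the 26.5×8.5 cube, the 8.5×23.5 cube at (14.5, 8) partially overlaps it — only the 4.25 mm² overlap (of its 199.75 mm²) is removed, clipping the outline — boundary = 71.00 mm; the cube at (13.5, 12) (footprint 18.5×20) is included at this height (perimeter 77.00 mm); After the difference (first − rest): starting from the result so far, the 18.5×20 cube at (13.5, 12) misses the remaining region (no effect) — boundary = 71.00 mm. Overall, the cross-section is a single solid region. Total boundary length (outer) = 71.00 mm.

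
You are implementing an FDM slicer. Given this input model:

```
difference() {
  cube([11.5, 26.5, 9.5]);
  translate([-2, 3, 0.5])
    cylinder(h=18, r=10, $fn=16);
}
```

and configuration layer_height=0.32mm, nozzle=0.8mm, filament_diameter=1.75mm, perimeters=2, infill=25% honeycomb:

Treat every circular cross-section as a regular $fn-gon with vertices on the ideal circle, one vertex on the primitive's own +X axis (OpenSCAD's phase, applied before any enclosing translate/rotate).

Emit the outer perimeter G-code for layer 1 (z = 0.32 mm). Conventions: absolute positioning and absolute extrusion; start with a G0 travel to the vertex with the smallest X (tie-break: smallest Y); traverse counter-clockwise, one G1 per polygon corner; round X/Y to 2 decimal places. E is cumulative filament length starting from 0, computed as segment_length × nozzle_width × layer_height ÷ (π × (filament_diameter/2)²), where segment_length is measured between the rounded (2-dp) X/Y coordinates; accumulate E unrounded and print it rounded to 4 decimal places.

At z = 0.32 mm: the 11.5×26.5 cube contributes its full rectangle; the cylinder at (-2, 3) is not intersected at this z (z outside [0.5, 18.5]); Taking the first minus the rest: none of the subtracted shapes is present at this height, so the 11.5×26.5 cube is unchanged — 1 connected region. The outline is a single polygon with 4 vertices. Extrusion per mm of travel: 0.8 × 0.32 / (π × 0.875²) = 0.106432. Accumulating E over each segment gives final E = 8.0889.

G0 X0.00 Y0.00 Z0.32
G1 X11.50 Y0.00 E1.2240
G1 X11.50 Y26.50 E4.0444
G1 X0.00 Y26.50 E5.2684
G1 X0.00 Y0.00 E8.0889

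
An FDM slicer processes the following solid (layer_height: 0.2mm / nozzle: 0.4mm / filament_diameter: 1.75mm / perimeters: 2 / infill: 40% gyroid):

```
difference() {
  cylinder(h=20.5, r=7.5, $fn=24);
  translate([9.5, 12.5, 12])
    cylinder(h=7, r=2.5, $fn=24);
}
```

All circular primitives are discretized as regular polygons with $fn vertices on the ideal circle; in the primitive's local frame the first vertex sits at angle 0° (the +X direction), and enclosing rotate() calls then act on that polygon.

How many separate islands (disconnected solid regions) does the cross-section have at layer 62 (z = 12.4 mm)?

1

At z = 12.4 mm: the r=7.5 cylinder gives a regular 24-gon of circumradius 7.5 (constant along its height); the r=2.5 cylinder at (9.5, 12.5) gives a regular 24-gon of circumradius 2.5 (constant along its height); Taking the first minus the rest: starting from the r=7.5 cylinder, the r=2.5 cylinder at (9.5, 12.5) misses the remaining region (no effect) — 1 connected region. Overall, the cross-section is a single solid region. Island count = 1.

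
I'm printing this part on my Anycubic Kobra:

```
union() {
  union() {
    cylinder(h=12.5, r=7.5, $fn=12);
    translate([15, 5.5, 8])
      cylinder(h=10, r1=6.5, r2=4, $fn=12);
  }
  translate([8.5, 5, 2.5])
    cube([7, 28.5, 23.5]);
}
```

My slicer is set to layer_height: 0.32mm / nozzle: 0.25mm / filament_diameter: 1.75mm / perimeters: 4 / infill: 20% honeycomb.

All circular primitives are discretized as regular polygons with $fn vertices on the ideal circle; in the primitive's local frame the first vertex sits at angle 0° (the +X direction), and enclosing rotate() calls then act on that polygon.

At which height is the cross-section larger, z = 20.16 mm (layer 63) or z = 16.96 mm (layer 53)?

layer 53 (z = 16.96 mm)

Layer 63 (z = 20.16): the cylinder is not intersected at this z (z outside [0, 12.5]); the cone at (15, 5.5) does not reach this height (z outside [8, 18]); Merging all regions: nothing is present at this height; the cube at (8.5, 5) is present — its section is the full 7×28.5 rectangle (area 199.50 mm²); Merging all regions: only the 7×28.5 cube at (8.5, 5) is present, so the union is just that shape — area = 199.50 mm². So its area = 199.50 mm². Layer 53 (z = 16.96): the cylinder is absent (z outside [0, 12.5]); the cone at (15, 5.5) (r1=6.5→r2=4) has section circumradius 4.260 here — a regular 12-gon (area = (12/2)·4.260²·sin(360°/12) = 54.44 mm²); Combining (union): only the cone at (15, 5.5) is present, so the union is just that shape — area = 54.44 mm²; the 7×28.5 cube at (8.5, 5) contributes its full rectangle (area 199.50 mm²); Combining (union): the regions partially overlap — summed areas 253.94 mm² minus the doubly-counted overlap 18.05 mm² gives 235.89 mm² — area = 235.89 mm². So its area = 235.89 mm². Layer 53 is larger (235.89 vs 199.50 mm²).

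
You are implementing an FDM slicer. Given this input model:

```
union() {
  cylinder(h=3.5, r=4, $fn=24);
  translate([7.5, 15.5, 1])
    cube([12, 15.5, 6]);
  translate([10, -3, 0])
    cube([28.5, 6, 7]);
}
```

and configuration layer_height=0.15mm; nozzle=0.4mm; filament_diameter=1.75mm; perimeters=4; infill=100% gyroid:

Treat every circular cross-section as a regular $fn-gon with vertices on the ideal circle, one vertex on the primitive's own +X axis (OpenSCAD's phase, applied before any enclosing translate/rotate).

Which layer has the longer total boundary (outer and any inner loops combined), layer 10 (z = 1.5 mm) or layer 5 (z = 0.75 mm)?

Layer 10 (z = 1.5): the r=4 cylinder gives a regular 24-gon of circumradius 4 (constant along its height) (perimeter = 2·24·4.000·sin(180°/24) = 25.06 mm); the cube at (7.5, 15.5) is present — its section is the full 12×15.5 rectangle (perimeter 55.00 mm); the 28.5×6 cube at (10, -3) contributes its full rectangle (perimeter 69.00 mm); Combining (union): the 3 present regions are separate (no shared area or edge), so areas and boundary lengths simply add and each stays a separate island — boundary = 149.06 mm. So its perimeter = 149.06 mm. Layer 5 (z = 0.75): the r=4 cylinder contributes a regular 24-gon of circumradius 4 (perimeter = 2·24·4.000·sin(180°/24) = 25.06 mm); the cube at (7.5, 15.5) is not intersected at this z (z outside [1, 7]); the cube at (10, -3) (footprint 28.5×6) is included at this height (perimeter 69.00 mm); Taking the union: the 2 present regions are separate (no shared area or edge), so areas and boundary lengths simply add and each stays a separate island — boundary = 94.06 mm. So its perimeter = 94.06 mm. Layer 10 is larger (149.06 vs 94.06 mm).

layer 10 (z = 1.5 mm)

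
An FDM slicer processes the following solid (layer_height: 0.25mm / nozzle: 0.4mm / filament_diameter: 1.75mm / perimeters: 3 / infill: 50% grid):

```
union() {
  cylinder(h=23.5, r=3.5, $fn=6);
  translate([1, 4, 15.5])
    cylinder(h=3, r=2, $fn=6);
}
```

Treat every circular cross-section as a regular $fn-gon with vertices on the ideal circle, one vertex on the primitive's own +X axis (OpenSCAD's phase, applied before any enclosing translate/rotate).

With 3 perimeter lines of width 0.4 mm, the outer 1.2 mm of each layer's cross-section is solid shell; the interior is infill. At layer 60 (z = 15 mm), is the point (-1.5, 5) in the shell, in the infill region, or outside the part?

outside

At z = 15 mm: the cylinder: section is a regular 6-gon, circumradius r=3.5; the cylinder at (1, 4) is not intersected at this z (z outside [15.5, 18.5]); Combining (union): only the r=3.5 cylinder is present, so the union is just that shape — 1 connected region. Overall, the cross-section is a single solid region. The nearest boundary edge runs (1.75, 3.03)→(-1.75, 3.03); distance from the point to it = 1.97 mm. The point is not inside any of the regions above, so it lies outside the cross-section (1.97 mm from the nearest boundary).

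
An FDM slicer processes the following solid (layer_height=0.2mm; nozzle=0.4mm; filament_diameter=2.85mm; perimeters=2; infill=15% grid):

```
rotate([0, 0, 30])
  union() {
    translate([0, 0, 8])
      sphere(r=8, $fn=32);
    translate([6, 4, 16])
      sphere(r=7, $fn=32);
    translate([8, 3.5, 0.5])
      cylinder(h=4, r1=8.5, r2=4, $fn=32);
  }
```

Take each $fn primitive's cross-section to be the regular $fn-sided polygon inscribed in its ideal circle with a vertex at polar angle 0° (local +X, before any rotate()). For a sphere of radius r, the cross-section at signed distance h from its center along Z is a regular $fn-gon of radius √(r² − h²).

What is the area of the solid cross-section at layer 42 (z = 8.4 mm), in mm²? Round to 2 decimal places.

At z = 8.4 mm: the r=8 sphere contributes a regular 32-gon of circumradius √(8²−0.4²) = 7.990 (area = (32/2)·7.990²·sin(360°/32) = 199.27 mm²); the sphere at (6, 4) is not intersected at this z (|z−center|=7.600 > r=7); the cone at (8, 3.5) is not intersected at this z (z outside [0.5, 4.5]); Combining (union): only the r=8 sphere is present, so the union is just that shape — area = 199.27 mm²; (rotated 30° about Z; rotation is an isometry so areas/perimeters/island counts are preserved). Overall, the cross-section is a single solid region. Net area = 199.27 mm².

199.27 mm²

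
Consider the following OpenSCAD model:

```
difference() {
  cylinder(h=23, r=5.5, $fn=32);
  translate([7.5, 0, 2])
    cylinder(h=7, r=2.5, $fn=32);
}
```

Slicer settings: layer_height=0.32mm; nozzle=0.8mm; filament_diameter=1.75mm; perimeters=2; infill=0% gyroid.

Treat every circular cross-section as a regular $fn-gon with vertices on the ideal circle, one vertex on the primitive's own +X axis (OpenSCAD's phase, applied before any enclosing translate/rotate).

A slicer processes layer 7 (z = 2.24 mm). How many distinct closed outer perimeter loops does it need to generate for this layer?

1

At z = 2.24 mm: the cylinder: section is a regular 32-gon, circumradius r=5.5; the r=2.5 cylinder at (7.5, 0) gives a regular 32-gon of circumradius 2.5 (constant along its height); After the difference (first − rest): starting from the r=5.5 cylinder, the r=2.5 cylinder at (7.5, 0) partially overlaps it — only the 0.80 mm² overlap (of its 19.51 mm²) is removed, clipping the outline — 1 connected region. The result has 1 disconnected region.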